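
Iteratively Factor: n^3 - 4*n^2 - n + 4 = (n - 4)*(n^2 - 1) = (n - 4)*(n + 1)*(n - 1)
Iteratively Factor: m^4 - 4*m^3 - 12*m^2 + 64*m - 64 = (m + 4)*(m^3 - 8*m^2 + 20*m - 16) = (m - 4)*(m + 4)*(m^2 - 4*m + 4) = (m - 4)*(m - 2)*(m + 4)*(m - 2)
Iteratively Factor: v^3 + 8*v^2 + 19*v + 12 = (v + 1)*(v^2 + 7*v + 12) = (v + 1)*(v + 3)*(v + 4)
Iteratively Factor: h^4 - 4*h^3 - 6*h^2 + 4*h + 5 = (h - 1)*(h^3 - 3*h^2 - 9*h - 5) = (h - 1)*(h + 1)*(h^2 - 4*h - 5) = (h - 1)*(h + 1)^2*(h - 5)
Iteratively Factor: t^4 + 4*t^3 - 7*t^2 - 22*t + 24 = (t - 2)*(t^3 + 6*t^2 + 5*t - 12) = (t - 2)*(t + 3)*(t^2 + 3*t - 4) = (t - 2)*(t - 1)*(t + 3)*(t + 4)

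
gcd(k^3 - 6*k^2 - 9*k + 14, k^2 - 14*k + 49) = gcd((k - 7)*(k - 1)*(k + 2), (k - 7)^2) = k - 7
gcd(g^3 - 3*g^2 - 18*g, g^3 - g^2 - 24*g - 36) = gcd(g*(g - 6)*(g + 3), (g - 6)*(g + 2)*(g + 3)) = g^2 - 3*g - 18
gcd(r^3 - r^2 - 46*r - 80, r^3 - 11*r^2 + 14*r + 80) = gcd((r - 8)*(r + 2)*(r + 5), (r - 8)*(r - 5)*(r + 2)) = r^2 - 6*r - 16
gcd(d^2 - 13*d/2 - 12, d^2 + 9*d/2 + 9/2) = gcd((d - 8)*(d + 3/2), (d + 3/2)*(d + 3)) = d + 3/2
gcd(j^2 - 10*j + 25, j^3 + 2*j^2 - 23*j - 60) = j - 5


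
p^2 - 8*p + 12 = (p - 6)*(p - 2)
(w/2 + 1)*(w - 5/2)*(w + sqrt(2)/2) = w^3/2 - w^2/4 + sqrt(2)*w^2/4 - 5*w/2 - sqrt(2)*w/8 - 5*sqrt(2)/4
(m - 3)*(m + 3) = m^2 - 9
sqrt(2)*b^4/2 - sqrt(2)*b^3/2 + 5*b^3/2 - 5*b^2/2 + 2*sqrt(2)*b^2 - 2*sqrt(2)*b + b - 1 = (b - 1)*(b + sqrt(2)/2)*(b + sqrt(2))*(sqrt(2)*b/2 + 1)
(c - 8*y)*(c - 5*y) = c^2 - 13*c*y + 40*y^2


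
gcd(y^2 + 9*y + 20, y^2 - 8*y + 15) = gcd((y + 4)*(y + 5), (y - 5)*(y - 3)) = 1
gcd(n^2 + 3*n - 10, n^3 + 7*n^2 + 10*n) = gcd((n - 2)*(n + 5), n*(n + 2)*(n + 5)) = n + 5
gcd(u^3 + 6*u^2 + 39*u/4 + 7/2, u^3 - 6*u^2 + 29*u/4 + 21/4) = u + 1/2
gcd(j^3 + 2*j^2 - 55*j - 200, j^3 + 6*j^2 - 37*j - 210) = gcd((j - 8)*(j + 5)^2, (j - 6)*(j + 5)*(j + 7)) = j + 5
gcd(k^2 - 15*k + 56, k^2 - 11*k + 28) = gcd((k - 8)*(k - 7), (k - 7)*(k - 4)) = k - 7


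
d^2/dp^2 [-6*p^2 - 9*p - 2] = -12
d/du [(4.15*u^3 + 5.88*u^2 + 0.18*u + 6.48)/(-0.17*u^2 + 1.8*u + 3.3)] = (-0.7055*u^4 + 14.94*u^3 + 51.6996*u^2 + 41.0112*u - 11.07)/(0.0289*u^4 - 0.612*u^3 + 2.118*u^2 + 11.88*u + 10.89)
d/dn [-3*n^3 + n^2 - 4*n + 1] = -9*n^2 + 2*n - 4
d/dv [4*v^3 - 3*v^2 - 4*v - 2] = 12*v^2 - 6*v - 4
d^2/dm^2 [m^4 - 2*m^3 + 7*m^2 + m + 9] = 12*m^2 - 12*m + 14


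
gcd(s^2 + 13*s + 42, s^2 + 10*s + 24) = s + 6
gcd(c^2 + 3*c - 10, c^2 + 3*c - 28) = 1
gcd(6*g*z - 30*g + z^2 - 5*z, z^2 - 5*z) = z - 5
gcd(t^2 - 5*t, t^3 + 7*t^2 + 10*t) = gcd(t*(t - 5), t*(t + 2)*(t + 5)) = t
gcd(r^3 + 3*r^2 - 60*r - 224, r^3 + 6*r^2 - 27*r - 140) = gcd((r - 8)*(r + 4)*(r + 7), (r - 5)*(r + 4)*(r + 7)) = r^2 + 11*r + 28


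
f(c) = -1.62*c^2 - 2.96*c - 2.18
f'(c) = -3.24*c - 2.96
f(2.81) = -23.29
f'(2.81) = -12.06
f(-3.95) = -15.76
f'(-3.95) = 9.84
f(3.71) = -35.46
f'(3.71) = -14.98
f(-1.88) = -2.34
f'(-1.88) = 3.13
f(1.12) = -7.53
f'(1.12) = -6.59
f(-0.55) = -1.04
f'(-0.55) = -1.18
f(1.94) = -14.02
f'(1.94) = -9.25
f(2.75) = -22.57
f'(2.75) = -11.87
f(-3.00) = -7.88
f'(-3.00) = 6.76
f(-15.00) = -322.28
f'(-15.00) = 45.64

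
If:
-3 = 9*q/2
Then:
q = -2/3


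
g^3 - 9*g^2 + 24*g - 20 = (g - 5)*(g - 2)^2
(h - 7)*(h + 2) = h^2 - 5*h - 14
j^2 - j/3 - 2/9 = (j - 2/3)*(j + 1/3)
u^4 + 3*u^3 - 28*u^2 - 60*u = u*(u - 5)*(u + 2)*(u + 6)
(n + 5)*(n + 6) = n^2 + 11*n + 30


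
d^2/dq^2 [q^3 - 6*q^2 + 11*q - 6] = 6*q - 12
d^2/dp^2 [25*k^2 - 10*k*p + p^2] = 2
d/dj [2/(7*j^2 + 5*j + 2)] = 2*(-14*j - 5)/(7*j^2 + 5*j + 2)^2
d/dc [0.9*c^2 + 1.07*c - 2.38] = 1.8*c + 1.07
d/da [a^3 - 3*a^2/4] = 3*a*(2*a - 1)/2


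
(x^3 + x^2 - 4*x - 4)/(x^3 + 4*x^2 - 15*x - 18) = (x^2 - 4)/(x^2 + 3*x - 18)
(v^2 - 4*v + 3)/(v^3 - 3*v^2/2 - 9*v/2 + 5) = 2*(v - 3)/(2*v^2 - v - 10)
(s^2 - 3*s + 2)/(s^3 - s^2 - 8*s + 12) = (s - 1)/(s^2 + s - 6)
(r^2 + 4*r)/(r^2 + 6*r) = (r + 4)/(r + 6)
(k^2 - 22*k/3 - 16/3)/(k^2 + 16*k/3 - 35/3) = (3*k^2 - 22*k - 16)/(3*k^2 + 16*k - 35)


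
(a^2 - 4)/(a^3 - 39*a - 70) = (a - 2)/(a^2 - 2*a - 35)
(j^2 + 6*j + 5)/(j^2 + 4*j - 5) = (j + 1)/(j - 1)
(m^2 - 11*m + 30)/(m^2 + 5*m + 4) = (m^2 - 11*m + 30)/(m^2 + 5*m + 4)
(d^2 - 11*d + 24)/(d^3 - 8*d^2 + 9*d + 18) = (d - 8)/(d^2 - 5*d - 6)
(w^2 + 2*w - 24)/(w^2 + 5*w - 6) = (w - 4)/(w - 1)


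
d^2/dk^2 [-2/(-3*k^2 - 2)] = 12*(9*k^2 - 2)/(3*k^2 + 2)^3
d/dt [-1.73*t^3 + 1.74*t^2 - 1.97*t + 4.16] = -5.19*t^2 + 3.48*t - 1.97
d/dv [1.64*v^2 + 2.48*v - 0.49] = 3.28*v + 2.48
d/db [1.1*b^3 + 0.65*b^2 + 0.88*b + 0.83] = 3.3*b^2 + 1.3*b + 0.88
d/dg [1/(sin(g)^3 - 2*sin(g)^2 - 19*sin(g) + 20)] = (-3*sin(g)^2 + 4*sin(g) + 19)*cos(g)/(sin(g)^3 - 2*sin(g)^2 - 19*sin(g) + 20)^2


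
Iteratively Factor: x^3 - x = (x + 1)*(x^2 - x) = x*(x + 1)*(x - 1)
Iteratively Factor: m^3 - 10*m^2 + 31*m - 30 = (m - 2)*(m^2 - 8*m + 15) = (m - 3)*(m - 2)*(m - 5)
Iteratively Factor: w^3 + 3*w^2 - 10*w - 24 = (w + 4)*(w^2 - w - 6) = (w - 3)*(w + 4)*(w + 2)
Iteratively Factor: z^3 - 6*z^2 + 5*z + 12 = (z - 3)*(z^2 - 3*z - 4) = (z - 3)*(z + 1)*(z - 4)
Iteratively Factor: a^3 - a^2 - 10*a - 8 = (a + 1)*(a^2 - 2*a - 8) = (a - 4)*(a + 1)*(a + 2)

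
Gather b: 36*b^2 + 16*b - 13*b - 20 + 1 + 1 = 36*b^2 + 3*b - 18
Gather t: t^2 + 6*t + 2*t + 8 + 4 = t^2 + 8*t + 12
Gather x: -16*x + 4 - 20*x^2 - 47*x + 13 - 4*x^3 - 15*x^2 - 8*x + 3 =-4*x^3 - 35*x^2 - 71*x + 20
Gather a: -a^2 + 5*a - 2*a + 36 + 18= -a^2 + 3*a + 54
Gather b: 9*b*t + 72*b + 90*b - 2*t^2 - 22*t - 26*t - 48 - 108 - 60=b*(9*t + 162) - 2*t^2 - 48*t - 216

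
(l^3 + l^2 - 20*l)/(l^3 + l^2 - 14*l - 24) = l*(l + 5)/(l^2 + 5*l + 6)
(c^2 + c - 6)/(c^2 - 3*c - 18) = (c - 2)/(c - 6)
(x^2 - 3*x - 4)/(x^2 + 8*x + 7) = (x - 4)/(x + 7)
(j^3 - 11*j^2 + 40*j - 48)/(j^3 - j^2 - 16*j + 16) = (j^2 - 7*j + 12)/(j^2 + 3*j - 4)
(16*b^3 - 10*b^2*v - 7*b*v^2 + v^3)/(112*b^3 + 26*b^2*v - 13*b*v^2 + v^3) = (-b + v)/(-7*b + v)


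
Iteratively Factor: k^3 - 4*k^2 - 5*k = (k - 5)*(k^2 + k) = (k - 5)*(k + 1)*(k)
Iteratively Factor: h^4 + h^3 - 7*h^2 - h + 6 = (h + 3)*(h^3 - 2*h^2 - h + 2) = (h - 1)*(h + 3)*(h^2 - h - 2) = (h - 1)*(h + 1)*(h + 3)*(h - 2)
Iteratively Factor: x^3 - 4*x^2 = (x)*(x^2 - 4*x) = x*(x - 4)*(x)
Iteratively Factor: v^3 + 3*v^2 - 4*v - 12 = (v + 2)*(v^2 + v - 6) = (v - 2)*(v + 2)*(v + 3)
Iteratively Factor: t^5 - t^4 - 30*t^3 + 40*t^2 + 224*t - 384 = (t - 4)*(t^4 + 3*t^3 - 18*t^2 - 32*t + 96) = (t - 4)*(t - 2)*(t^3 + 5*t^2 - 8*t - 48) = (t - 4)*(t - 2)*(t + 4)*(t^2 + t - 12) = (t - 4)*(t - 2)*(t + 4)^2*(t - 3)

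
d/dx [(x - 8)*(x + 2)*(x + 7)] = 3*x^2 + 2*x - 58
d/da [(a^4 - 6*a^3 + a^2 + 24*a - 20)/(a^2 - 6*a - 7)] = 2*(a^5 - 12*a^4 + 22*a^3 + 48*a^2 + 13*a - 144)/(a^4 - 12*a^3 + 22*a^2 + 84*a + 49)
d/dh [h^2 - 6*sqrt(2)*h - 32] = 2*h - 6*sqrt(2)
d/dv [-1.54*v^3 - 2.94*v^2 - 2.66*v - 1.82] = -4.62*v^2 - 5.88*v - 2.66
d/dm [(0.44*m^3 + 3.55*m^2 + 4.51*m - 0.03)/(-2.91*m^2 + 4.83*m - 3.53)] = (-1.2804*m^4 + 4.2504*m^3 + 25.611*m^2 - 25.2376*m - 15.7754)/(8.4681*m^4 - 28.1106*m^3 + 43.8735*m^2 - 34.0998*m + 12.4609)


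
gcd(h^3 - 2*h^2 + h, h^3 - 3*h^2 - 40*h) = h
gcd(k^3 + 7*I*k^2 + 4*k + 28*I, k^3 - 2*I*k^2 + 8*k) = k + 2*I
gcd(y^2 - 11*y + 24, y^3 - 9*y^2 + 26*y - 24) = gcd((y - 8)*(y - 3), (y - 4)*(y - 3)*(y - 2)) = y - 3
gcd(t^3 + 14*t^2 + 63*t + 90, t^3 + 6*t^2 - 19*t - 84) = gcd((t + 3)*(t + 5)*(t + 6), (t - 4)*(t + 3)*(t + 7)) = t + 3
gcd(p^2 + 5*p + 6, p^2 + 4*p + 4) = p + 2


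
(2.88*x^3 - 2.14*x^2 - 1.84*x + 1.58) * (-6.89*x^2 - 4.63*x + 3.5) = -19.8432*x^5 + 1.4102*x^4 + 32.6658*x^3 - 9.857*x^2 - 13.7554*x + 5.53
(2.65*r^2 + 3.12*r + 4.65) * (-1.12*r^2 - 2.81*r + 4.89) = -2.968*r^4 - 10.9409*r^3 - 1.0167*r^2 + 2.1903*r + 22.7385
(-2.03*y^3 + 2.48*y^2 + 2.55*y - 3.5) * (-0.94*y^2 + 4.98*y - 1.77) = 1.9082*y^5 - 12.4406*y^4 + 13.5465*y^3 + 11.5994*y^2 - 21.9435*y + 6.195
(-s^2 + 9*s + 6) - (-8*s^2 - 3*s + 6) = 7*s^2 + 12*s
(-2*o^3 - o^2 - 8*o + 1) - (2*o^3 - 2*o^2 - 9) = -4*o^3 + o^2 - 8*o + 10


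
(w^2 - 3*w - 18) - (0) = w^2 - 3*w - 18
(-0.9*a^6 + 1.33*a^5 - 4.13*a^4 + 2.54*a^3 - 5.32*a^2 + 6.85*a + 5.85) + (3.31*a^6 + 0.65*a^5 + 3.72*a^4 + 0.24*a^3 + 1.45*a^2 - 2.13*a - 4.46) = 2.41*a^6 + 1.98*a^5 - 0.41*a^4 + 2.78*a^3 - 3.87*a^2 + 4.72*a + 1.39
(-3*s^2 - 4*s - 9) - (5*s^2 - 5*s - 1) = -8*s^2 + s - 8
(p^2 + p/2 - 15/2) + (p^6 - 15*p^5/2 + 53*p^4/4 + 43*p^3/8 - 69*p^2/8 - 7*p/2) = p^6 - 15*p^5/2 + 53*p^4/4 + 43*p^3/8 - 61*p^2/8 - 3*p - 15/2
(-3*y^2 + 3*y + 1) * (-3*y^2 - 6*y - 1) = 9*y^4 + 9*y^3 - 18*y^2 - 9*y - 1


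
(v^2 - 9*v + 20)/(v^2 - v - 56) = (-v^2 + 9*v - 20)/(-v^2 + v + 56)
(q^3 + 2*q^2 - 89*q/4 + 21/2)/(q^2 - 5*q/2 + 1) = (q^2 + 5*q/2 - 21)/(q - 2)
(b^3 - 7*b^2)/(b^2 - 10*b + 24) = b^2*(b - 7)/(b^2 - 10*b + 24)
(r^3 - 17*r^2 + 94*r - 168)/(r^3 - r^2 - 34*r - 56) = (r^2 - 10*r + 24)/(r^2 + 6*r + 8)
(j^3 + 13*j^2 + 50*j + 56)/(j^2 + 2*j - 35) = (j^2 + 6*j + 8)/(j - 5)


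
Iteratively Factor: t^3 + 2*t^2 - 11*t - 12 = (t - 3)*(t^2 + 5*t + 4) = (t - 3)*(t + 4)*(t + 1)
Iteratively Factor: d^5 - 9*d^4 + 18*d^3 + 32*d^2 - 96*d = (d - 4)*(d^4 - 5*d^3 - 2*d^2 + 24*d) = (d - 4)^2*(d^3 - d^2 - 6*d) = (d - 4)^2*(d - 3)*(d^2 + 2*d) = d*(d - 4)^2*(d - 3)*(d + 2)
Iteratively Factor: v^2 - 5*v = (v)*(v - 5)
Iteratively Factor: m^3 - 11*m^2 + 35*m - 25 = (m - 1)*(m^2 - 10*m + 25) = (m - 5)*(m - 1)*(m - 5)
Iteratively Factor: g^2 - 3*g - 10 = (g + 2)*(g - 5)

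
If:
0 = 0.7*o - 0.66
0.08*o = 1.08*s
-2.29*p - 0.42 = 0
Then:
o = 0.94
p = -0.18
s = 0.07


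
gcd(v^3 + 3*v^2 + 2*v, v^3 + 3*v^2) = v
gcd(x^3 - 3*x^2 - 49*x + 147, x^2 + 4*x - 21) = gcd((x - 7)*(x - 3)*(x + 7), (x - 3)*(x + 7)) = x^2 + 4*x - 21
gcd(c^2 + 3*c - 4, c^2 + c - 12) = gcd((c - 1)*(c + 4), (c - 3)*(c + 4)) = c + 4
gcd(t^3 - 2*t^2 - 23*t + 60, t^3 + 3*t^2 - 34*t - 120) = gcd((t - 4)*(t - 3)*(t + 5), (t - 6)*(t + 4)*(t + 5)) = t + 5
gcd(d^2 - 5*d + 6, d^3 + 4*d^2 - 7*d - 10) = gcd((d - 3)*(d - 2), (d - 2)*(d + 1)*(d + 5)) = d - 2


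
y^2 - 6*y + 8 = (y - 4)*(y - 2)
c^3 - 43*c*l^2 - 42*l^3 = (c - 7*l)*(c + l)*(c + 6*l)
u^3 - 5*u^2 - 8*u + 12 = (u - 6)*(u - 1)*(u + 2)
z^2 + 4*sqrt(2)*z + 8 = (z + 2*sqrt(2))^2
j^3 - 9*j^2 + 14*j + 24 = (j - 6)*(j - 4)*(j + 1)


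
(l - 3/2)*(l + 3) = l^2 + 3*l/2 - 9/2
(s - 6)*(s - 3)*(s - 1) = s^3 - 10*s^2 + 27*s - 18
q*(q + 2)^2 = q^3 + 4*q^2 + 4*q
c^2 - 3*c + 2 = (c - 2)*(c - 1)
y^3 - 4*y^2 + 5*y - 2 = (y - 2)*(y - 1)^2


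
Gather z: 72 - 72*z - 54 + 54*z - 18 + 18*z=0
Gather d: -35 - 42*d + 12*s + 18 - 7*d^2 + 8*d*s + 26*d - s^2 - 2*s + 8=-7*d^2 + d*(8*s - 16) - s^2 + 10*s - 9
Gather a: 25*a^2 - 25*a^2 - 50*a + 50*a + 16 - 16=0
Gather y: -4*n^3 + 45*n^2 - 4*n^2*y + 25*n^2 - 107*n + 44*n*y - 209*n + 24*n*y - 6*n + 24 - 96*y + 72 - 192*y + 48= -4*n^3 + 70*n^2 - 322*n + y*(-4*n^2 + 68*n - 288) + 144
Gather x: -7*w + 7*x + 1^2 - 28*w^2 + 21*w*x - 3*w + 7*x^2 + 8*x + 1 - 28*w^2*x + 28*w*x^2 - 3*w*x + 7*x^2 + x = -28*w^2 - 10*w + x^2*(28*w + 14) + x*(-28*w^2 + 18*w + 16) + 2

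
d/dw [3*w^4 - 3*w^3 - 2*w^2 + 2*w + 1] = 12*w^3 - 9*w^2 - 4*w + 2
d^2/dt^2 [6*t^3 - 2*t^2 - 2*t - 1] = 36*t - 4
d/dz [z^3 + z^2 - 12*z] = 3*z^2 + 2*z - 12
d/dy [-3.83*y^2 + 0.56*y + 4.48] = 0.56 - 7.66*y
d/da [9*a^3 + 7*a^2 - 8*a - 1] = 27*a^2 + 14*a - 8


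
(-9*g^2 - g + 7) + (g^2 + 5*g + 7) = -8*g^2 + 4*g + 14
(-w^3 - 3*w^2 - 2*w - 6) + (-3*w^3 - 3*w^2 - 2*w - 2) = -4*w^3 - 6*w^2 - 4*w - 8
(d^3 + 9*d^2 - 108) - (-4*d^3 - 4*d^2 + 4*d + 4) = 5*d^3 + 13*d^2 - 4*d - 112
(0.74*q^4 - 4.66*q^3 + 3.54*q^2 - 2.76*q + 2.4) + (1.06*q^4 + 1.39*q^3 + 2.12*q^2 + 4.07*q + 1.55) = 1.8*q^4 - 3.27*q^3 + 5.66*q^2 + 1.31*q + 3.95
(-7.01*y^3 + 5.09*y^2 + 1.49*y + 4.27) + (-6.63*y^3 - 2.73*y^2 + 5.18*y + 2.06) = -13.64*y^3 + 2.36*y^2 + 6.67*y + 6.33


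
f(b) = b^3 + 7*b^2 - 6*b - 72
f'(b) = 3*b^2 + 14*b - 6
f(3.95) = 75.15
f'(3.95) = 96.11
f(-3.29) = -12.10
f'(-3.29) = -19.59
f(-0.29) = -69.70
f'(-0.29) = -9.81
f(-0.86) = -62.30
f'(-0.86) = -15.82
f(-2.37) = -31.77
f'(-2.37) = -22.33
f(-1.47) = -51.23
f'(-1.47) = -20.10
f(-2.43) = -30.43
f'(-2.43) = -22.31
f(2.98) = -1.25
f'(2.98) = 62.36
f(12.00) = 2592.00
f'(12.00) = 594.00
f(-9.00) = -180.00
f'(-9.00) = 111.00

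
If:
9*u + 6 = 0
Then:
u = -2/3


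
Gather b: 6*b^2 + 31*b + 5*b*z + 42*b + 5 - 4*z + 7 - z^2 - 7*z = 6*b^2 + b*(5*z + 73) - z^2 - 11*z + 12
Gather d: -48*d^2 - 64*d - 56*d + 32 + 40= -48*d^2 - 120*d + 72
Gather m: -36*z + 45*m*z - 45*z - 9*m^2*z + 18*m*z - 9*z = -9*m^2*z + 63*m*z - 90*z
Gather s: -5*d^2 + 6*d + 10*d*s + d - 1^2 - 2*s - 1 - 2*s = -5*d^2 + 7*d + s*(10*d - 4) - 2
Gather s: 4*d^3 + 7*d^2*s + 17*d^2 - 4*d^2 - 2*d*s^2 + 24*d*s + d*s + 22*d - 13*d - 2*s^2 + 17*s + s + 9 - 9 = 4*d^3 + 13*d^2 + 9*d + s^2*(-2*d - 2) + s*(7*d^2 + 25*d + 18)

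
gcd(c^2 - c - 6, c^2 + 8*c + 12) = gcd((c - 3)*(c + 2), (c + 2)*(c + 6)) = c + 2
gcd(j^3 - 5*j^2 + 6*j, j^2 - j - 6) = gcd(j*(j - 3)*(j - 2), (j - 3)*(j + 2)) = j - 3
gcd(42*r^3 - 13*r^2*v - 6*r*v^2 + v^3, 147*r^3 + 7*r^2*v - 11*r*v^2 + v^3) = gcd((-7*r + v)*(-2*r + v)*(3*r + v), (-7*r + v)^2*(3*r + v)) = 21*r^2 + 4*r*v - v^2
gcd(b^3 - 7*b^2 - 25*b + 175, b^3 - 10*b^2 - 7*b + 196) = b - 7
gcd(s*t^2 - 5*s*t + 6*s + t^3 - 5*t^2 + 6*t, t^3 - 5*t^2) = 1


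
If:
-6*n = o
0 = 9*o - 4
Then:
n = -2/27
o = 4/9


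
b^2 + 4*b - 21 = (b - 3)*(b + 7)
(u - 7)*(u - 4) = u^2 - 11*u + 28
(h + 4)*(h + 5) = h^2 + 9*h + 20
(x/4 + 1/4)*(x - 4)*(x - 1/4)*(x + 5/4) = x^4/4 - x^3/2 - 117*x^2/64 - 49*x/64 + 5/16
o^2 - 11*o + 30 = (o - 6)*(o - 5)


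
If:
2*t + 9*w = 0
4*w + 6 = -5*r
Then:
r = -4*w/5 - 6/5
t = -9*w/2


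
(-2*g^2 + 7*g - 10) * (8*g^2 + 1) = -16*g^4 + 56*g^3 - 82*g^2 + 7*g - 10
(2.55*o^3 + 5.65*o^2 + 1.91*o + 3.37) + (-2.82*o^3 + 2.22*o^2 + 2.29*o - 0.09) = -0.27*o^3 + 7.87*o^2 + 4.2*o + 3.28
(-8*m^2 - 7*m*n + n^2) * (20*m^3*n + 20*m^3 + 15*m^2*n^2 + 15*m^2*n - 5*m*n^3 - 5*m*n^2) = -160*m^5*n - 160*m^5 - 260*m^4*n^2 - 260*m^4*n - 45*m^3*n^3 - 45*m^3*n^2 + 50*m^2*n^4 + 50*m^2*n^3 - 5*m*n^5 - 5*m*n^4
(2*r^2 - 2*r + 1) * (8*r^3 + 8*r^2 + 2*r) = 16*r^5 - 4*r^3 + 4*r^2 + 2*r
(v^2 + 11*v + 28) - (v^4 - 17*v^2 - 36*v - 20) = -v^4 + 18*v^2 + 47*v + 48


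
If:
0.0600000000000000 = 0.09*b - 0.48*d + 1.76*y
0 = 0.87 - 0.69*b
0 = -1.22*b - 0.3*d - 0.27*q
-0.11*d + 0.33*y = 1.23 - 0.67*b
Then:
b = 1.26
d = -19.76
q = 16.26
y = -5.42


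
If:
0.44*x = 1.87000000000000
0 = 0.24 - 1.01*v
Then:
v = 0.24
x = 4.25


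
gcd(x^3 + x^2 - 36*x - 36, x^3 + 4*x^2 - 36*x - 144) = x^2 - 36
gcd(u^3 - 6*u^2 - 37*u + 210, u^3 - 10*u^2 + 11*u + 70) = u^2 - 12*u + 35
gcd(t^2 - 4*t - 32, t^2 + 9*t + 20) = t + 4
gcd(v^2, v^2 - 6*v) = v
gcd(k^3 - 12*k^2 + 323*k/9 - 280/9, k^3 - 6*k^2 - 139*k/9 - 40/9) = k - 8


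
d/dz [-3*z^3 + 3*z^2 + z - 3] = -9*z^2 + 6*z + 1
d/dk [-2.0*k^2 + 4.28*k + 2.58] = 4.28 - 4.0*k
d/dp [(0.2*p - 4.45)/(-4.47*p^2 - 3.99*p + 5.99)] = (0.894*p^2 - 39.783*p - 16.5575)/(19.9809*p^4 + 35.6706*p^3 - 37.6305*p^2 - 47.8002*p + 35.8801)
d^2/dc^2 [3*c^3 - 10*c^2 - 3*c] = 18*c - 20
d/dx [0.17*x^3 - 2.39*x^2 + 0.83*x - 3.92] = 0.51*x^2 - 4.78*x + 0.83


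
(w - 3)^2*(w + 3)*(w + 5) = w^4 + 2*w^3 - 24*w^2 - 18*w + 135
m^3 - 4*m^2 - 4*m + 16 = (m - 4)*(m - 2)*(m + 2)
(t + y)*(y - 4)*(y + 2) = t*y^2 - 2*t*y - 8*t + y^3 - 2*y^2 - 8*y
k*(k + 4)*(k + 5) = k^3 + 9*k^2 + 20*k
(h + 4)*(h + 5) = h^2 + 9*h + 20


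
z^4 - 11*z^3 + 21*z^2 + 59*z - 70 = (z - 7)*(z - 5)*(z - 1)*(z + 2)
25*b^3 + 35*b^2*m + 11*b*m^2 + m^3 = (b + m)*(5*b + m)^2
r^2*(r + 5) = r^3 + 5*r^2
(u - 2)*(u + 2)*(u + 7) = u^3 + 7*u^2 - 4*u - 28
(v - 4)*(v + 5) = v^2 + v - 20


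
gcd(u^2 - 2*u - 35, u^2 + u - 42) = 1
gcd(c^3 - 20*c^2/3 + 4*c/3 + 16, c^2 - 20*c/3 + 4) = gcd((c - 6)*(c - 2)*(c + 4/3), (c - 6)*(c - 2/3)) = c - 6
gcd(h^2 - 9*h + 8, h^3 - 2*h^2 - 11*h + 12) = h - 1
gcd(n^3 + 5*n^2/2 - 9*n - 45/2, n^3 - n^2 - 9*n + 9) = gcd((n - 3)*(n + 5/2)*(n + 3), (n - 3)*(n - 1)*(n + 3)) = n^2 - 9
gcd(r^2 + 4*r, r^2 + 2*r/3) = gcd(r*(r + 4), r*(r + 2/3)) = r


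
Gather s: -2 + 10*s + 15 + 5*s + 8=15*s + 21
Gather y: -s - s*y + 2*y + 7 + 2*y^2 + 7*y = -s + 2*y^2 + y*(9 - s) + 7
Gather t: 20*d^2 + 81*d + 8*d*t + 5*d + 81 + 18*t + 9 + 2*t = 20*d^2 + 86*d + t*(8*d + 20) + 90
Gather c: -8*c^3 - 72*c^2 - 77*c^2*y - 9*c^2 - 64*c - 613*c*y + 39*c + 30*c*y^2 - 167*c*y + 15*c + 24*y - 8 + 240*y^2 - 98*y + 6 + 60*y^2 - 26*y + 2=-8*c^3 + c^2*(-77*y - 81) + c*(30*y^2 - 780*y - 10) + 300*y^2 - 100*y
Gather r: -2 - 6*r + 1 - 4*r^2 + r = -4*r^2 - 5*r - 1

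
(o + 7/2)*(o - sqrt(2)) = o^2 - sqrt(2)*o + 7*o/2 - 7*sqrt(2)/2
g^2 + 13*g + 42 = (g + 6)*(g + 7)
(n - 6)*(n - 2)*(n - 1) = n^3 - 9*n^2 + 20*n - 12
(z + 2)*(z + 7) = z^2 + 9*z + 14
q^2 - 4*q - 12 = (q - 6)*(q + 2)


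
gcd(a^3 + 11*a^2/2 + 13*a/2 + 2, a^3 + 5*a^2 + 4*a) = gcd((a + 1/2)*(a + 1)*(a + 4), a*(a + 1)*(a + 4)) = a^2 + 5*a + 4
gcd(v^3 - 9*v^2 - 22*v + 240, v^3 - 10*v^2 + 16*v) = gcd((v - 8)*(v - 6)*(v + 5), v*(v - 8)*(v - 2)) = v - 8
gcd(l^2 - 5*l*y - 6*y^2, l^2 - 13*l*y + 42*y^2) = -l + 6*y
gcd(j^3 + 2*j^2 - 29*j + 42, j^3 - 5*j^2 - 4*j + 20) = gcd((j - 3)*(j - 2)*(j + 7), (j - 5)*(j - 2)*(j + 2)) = j - 2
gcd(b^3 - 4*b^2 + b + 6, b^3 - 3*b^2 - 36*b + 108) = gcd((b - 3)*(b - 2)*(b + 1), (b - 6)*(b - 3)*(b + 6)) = b - 3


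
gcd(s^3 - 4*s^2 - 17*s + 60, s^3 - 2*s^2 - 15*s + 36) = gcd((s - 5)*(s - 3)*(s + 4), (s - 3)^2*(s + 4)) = s^2 + s - 12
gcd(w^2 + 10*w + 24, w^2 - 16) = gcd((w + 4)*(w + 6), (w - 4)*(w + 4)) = w + 4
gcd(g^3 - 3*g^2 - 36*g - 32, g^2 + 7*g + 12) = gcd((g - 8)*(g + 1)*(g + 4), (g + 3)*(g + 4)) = g + 4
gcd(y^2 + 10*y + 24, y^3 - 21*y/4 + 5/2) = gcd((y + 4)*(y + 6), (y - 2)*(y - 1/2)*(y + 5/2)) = 1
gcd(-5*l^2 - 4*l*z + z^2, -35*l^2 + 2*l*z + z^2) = -5*l + z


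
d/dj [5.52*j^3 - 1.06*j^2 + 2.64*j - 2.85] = 16.56*j^2 - 2.12*j + 2.64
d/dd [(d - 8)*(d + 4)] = 2*d - 4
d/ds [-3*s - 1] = -3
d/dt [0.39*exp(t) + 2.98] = 0.39*exp(t)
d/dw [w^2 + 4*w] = 2*w + 4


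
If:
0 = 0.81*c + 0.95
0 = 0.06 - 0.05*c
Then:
No Solution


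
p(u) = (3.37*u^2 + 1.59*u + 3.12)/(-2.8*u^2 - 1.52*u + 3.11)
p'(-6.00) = -0.03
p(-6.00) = -1.30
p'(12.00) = 0.00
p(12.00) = -1.21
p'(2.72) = 0.23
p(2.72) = -1.49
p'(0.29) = 3.51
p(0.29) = 1.59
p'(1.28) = 4.93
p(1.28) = -3.12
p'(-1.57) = -26.48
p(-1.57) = -6.35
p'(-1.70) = -10.01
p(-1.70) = -4.24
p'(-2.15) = -1.76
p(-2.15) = -2.33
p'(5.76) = 0.02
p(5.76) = -1.26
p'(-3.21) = -0.28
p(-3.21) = -1.57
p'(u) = (5.6*u + 1.52)*(3.37*u^2 + 1.59*u + 3.12)/(-2.8*u^2 - 1.52*u + 3.11)^2 + (6.74*u + 1.59)/(-2.8*u^2 - 1.52*u + 3.11)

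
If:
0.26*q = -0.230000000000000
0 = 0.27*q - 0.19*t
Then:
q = -0.88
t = -1.26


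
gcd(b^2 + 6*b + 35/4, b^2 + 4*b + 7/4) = b + 7/2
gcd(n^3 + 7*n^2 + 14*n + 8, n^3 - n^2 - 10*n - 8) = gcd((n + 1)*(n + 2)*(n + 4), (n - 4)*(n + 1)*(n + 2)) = n^2 + 3*n + 2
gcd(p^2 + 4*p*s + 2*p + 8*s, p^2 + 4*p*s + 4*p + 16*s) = p + 4*s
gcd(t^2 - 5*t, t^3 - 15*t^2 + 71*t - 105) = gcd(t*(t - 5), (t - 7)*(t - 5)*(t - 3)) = t - 5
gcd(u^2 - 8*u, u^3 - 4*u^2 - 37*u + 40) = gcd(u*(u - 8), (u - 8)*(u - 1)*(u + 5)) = u - 8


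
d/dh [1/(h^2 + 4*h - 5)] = 2*(-h - 2)/(h^2 + 4*h - 5)^2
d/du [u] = 1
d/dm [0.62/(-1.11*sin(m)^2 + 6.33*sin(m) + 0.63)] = (1.3764*sin(m) - 3.9246)*cos(m)/(-1.11*sin(m)^2 + 6.33*sin(m) + 0.63)^2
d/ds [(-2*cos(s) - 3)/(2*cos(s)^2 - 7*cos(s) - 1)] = (-4*cos(s)^2 - 12*cos(s) + 19)*sin(s)/(7*cos(s) - cos(2*s))^2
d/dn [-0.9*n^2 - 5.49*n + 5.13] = -1.8*n - 5.49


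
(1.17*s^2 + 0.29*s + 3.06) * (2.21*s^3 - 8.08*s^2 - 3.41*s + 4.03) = 2.5857*s^5 - 8.8127*s^4 + 0.4297*s^3 - 20.9986*s^2 - 9.2659*s + 12.3318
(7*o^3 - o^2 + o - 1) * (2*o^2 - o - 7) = 14*o^5 - 9*o^4 - 46*o^3 + 4*o^2 - 6*o + 7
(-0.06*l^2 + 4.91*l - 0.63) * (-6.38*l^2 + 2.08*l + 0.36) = 0.3828*l^4 - 31.4506*l^3 + 14.2106*l^2 + 0.4572*l - 0.2268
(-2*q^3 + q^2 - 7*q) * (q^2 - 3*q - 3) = -2*q^5 + 7*q^4 - 4*q^3 + 18*q^2 + 21*q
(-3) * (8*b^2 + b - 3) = -24*b^2 - 3*b + 9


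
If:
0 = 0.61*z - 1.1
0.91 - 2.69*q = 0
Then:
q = 0.34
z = 1.80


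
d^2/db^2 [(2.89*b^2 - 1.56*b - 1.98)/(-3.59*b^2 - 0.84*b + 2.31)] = (57.64104*b^3 + 9.31174199999998*b^2 + 113.446872*b + 10.84545)/(46.268279*b^6 + 32.478012*b^5 - 81.715221*b^4 - 41.203512*b^3 + 52.579989*b^2 + 13.446972*b - 12.326391)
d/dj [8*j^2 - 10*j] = 16*j - 10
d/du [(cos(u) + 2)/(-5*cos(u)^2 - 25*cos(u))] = -(sin(u) + 10*sin(u)/cos(u)^2 + 4*tan(u))/(5*(cos(u) + 5)^2)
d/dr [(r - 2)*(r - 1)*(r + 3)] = 3*r^2 - 7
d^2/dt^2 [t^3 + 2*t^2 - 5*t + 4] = 6*t + 4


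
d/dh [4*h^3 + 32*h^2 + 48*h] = 12*h^2 + 64*h + 48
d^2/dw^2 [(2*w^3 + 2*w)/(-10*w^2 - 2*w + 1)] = 4*(-114*w^3 + 6*w^2 - 33*w - 2)/(1000*w^6 + 600*w^5 - 180*w^4 - 112*w^3 + 18*w^2 + 6*w - 1)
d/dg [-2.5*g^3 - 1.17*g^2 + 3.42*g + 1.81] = -7.5*g^2 - 2.34*g + 3.42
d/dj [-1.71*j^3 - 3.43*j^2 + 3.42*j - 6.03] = -5.13*j^2 - 6.86*j + 3.42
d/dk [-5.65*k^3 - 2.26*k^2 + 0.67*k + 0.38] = -16.95*k^2 - 4.52*k + 0.67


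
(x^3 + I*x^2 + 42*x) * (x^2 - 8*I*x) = x^5 - 7*I*x^4 + 50*x^3 - 336*I*x^2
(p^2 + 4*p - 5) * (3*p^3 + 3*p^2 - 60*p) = 3*p^5 + 15*p^4 - 63*p^3 - 255*p^2 + 300*p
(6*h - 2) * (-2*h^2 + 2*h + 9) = -12*h^3 + 16*h^2 + 50*h - 18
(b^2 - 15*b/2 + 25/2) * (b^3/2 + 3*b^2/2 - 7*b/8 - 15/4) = b^5/2 - 9*b^4/4 - 47*b^3/8 + 345*b^2/16 + 275*b/16 - 375/8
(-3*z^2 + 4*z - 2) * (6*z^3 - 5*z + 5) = -18*z^5 + 24*z^4 + 3*z^3 - 35*z^2 + 30*z - 10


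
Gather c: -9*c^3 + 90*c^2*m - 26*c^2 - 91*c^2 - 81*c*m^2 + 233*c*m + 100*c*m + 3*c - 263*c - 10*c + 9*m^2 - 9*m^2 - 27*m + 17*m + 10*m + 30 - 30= -9*c^3 + c^2*(90*m - 117) + c*(-81*m^2 + 333*m - 270)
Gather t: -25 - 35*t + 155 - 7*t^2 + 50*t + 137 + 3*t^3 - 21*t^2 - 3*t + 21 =3*t^3 - 28*t^2 + 12*t + 288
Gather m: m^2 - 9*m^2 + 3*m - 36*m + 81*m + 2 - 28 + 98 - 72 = -8*m^2 + 48*m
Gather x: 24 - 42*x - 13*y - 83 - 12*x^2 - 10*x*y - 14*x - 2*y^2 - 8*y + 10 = -12*x^2 + x*(-10*y - 56) - 2*y^2 - 21*y - 49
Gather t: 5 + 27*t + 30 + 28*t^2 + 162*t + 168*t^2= 196*t^2 + 189*t + 35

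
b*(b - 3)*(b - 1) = b^3 - 4*b^2 + 3*b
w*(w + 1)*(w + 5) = w^3 + 6*w^2 + 5*w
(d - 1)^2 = d^2 - 2*d + 1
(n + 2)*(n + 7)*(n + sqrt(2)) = n^3 + sqrt(2)*n^2 + 9*n^2 + 9*sqrt(2)*n + 14*n + 14*sqrt(2)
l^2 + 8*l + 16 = (l + 4)^2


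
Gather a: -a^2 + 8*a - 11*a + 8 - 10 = -a^2 - 3*a - 2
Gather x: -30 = -30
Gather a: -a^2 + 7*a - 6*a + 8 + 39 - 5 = -a^2 + a + 42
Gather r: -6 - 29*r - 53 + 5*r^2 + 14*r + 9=5*r^2 - 15*r - 50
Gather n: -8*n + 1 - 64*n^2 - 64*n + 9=-64*n^2 - 72*n + 10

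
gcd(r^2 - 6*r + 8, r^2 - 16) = r - 4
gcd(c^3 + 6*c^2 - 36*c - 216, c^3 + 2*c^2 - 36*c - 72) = c^2 - 36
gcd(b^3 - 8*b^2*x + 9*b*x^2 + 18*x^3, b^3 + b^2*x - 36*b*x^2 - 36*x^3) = -b^2 + 5*b*x + 6*x^2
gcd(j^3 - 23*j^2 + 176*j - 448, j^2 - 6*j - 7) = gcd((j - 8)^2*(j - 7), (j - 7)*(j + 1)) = j - 7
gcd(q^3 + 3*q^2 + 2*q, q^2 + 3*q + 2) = q^2 + 3*q + 2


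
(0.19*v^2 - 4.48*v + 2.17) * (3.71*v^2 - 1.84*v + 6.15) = 0.7049*v^4 - 16.9704*v^3 + 17.4624*v^2 - 31.5448*v + 13.3455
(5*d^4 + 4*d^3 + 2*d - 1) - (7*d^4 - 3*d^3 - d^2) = -2*d^4 + 7*d^3 + d^2 + 2*d - 1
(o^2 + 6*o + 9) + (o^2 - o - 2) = 2*o^2 + 5*o + 7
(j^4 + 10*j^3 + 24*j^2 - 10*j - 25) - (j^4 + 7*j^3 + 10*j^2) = 3*j^3 + 14*j^2 - 10*j - 25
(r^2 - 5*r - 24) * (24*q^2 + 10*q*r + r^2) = 24*q^2*r^2 - 120*q^2*r - 576*q^2 + 10*q*r^3 - 50*q*r^2 - 240*q*r + r^4 - 5*r^3 - 24*r^2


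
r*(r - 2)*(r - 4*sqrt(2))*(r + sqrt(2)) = r^4 - 3*sqrt(2)*r^3 - 2*r^3 - 8*r^2 + 6*sqrt(2)*r^2 + 16*r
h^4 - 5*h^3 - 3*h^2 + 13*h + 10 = (h - 5)*(h - 2)*(h + 1)^2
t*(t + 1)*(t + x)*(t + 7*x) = t^4 + 8*t^3*x + t^3 + 7*t^2*x^2 + 8*t^2*x + 7*t*x^2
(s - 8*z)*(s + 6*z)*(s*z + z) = s^3*z - 2*s^2*z^2 + s^2*z - 48*s*z^3 - 2*s*z^2 - 48*z^3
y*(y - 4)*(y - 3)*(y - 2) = y^4 - 9*y^3 + 26*y^2 - 24*y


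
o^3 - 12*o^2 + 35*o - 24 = (o - 8)*(o - 3)*(o - 1)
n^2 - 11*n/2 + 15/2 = (n - 3)*(n - 5/2)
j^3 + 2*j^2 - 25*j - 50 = (j - 5)*(j + 2)*(j + 5)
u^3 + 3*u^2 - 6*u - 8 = (u - 2)*(u + 1)*(u + 4)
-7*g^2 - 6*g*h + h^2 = (-7*g + h)*(g + h)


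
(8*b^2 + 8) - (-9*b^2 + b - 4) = 17*b^2 - b + 12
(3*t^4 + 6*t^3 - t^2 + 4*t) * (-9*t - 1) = -27*t^5 - 57*t^4 + 3*t^3 - 35*t^2 - 4*t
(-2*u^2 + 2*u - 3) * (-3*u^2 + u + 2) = 6*u^4 - 8*u^3 + 7*u^2 + u - 6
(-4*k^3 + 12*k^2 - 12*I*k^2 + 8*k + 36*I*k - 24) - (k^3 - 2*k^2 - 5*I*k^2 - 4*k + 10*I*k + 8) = -5*k^3 + 14*k^2 - 7*I*k^2 + 12*k + 26*I*k - 32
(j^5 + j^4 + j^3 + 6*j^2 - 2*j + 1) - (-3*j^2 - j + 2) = j^5 + j^4 + j^3 + 9*j^2 - j - 1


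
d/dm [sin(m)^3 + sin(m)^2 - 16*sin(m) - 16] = (3*sin(m)^2 + 2*sin(m) - 16)*cos(m)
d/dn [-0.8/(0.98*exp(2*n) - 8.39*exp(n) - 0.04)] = (1.568*exp(n) - 6.712)*exp(n)/(-0.98*exp(2*n) + 8.39*exp(n) + 0.04)^2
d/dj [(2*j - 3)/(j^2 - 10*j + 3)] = 2*(-j^2 + 3*j - 12)/(j^4 - 20*j^3 + 106*j^2 - 60*j + 9)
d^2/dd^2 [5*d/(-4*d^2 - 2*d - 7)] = 20*(-2*d*(4*d + 1)^2 + (6*d + 1)*(4*d^2 + 2*d + 7))/(4*d^2 + 2*d + 7)^3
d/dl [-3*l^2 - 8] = -6*l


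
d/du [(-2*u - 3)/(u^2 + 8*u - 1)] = 2*(u^2 + 3*u + 13)/(u^4 + 16*u^3 + 62*u^2 - 16*u + 1)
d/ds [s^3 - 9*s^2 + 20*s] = 3*s^2 - 18*s + 20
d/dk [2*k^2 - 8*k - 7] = 4*k - 8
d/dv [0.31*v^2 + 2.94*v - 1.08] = 0.62*v + 2.94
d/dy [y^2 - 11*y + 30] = 2*y - 11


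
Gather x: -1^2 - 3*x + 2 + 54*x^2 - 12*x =54*x^2 - 15*x + 1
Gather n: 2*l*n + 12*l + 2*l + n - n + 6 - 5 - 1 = 2*l*n + 14*l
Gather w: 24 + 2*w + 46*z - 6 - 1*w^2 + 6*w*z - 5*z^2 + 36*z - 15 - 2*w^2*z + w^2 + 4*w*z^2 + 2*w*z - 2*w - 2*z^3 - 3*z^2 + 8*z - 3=-2*w^2*z + w*(4*z^2 + 8*z) - 2*z^3 - 8*z^2 + 90*z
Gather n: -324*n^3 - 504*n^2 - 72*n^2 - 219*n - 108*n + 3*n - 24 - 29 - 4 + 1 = -324*n^3 - 576*n^2 - 324*n - 56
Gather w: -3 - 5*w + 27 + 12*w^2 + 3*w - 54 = 12*w^2 - 2*w - 30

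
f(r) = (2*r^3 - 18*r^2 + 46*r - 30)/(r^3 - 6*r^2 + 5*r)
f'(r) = (-3*r^2 + 12*r - 5)*(2*r^3 - 18*r^2 + 46*r - 30)/(r^3 - 6*r^2 + 5*r)^2 + (6*r^2 - 36*r + 46)/(r^3 - 6*r^2 + 5*r) = 6/r^2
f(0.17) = -33.29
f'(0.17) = 207.61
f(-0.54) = 13.11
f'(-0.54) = 20.58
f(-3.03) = 3.98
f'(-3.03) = 0.65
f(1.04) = -3.77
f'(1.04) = 5.55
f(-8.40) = 2.71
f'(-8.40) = 0.09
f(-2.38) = 4.52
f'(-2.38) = 1.06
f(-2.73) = 4.20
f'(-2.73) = 0.81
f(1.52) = -1.95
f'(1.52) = 2.60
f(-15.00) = 2.40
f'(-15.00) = 0.03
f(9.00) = 1.33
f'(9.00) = 0.07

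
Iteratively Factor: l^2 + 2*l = (l)*(l + 2)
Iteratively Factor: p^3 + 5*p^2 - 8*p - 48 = (p - 3)*(p^2 + 8*p + 16) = (p - 3)*(p + 4)*(p + 4)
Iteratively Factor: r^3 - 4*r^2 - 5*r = (r)*(r^2 - 4*r - 5) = r*(r + 1)*(r - 5)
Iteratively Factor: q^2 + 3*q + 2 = (q + 1)*(q + 2)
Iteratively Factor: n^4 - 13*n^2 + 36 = (n + 2)*(n^3 - 2*n^2 - 9*n + 18) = (n - 2)*(n + 2)*(n^2 - 9) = (n - 3)*(n - 2)*(n + 2)*(n + 3)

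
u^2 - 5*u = u*(u - 5)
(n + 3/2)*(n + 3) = n^2 + 9*n/2 + 9/2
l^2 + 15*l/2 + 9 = (l + 3/2)*(l + 6)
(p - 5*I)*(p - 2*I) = p^2 - 7*I*p - 10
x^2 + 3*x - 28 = (x - 4)*(x + 7)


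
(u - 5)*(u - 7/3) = u^2 - 22*u/3 + 35/3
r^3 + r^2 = r^2*(r + 1)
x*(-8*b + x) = -8*b*x + x^2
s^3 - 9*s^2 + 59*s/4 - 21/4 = (s - 7)*(s - 3/2)*(s - 1/2)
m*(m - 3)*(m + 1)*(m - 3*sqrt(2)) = m^4 - 3*sqrt(2)*m^3 - 2*m^3 - 3*m^2 + 6*sqrt(2)*m^2 + 9*sqrt(2)*m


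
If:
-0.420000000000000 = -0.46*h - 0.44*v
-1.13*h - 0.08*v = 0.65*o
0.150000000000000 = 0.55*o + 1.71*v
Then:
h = 0.53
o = -0.97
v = 0.40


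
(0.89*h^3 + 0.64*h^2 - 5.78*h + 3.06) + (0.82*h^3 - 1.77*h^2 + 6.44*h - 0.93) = 1.71*h^3 - 1.13*h^2 + 0.66*h + 2.13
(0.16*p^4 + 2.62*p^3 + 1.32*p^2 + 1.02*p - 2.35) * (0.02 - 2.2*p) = -0.352*p^5 - 5.7608*p^4 - 2.8516*p^3 - 2.2176*p^2 + 5.1904*p - 0.047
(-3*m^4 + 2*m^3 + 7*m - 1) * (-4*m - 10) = 12*m^5 + 22*m^4 - 20*m^3 - 28*m^2 - 66*m + 10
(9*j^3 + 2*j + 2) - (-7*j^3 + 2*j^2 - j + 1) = 16*j^3 - 2*j^2 + 3*j + 1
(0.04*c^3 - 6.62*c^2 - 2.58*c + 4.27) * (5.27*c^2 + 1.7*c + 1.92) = 0.2108*c^5 - 34.8194*c^4 - 24.7738*c^3 + 5.4065*c^2 + 2.3054*c + 8.1984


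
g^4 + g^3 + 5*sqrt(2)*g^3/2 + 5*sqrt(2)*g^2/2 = g^2*(g + 1)*(g + 5*sqrt(2)/2)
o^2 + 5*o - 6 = (o - 1)*(o + 6)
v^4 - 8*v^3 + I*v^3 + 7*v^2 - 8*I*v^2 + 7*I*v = v*(v - 7)*(v - 1)*(v + I)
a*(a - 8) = a^2 - 8*a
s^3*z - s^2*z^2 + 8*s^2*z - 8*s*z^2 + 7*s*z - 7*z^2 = (s + 7)*(s - z)*(s*z + z)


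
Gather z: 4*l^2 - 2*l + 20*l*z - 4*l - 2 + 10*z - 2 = 4*l^2 - 6*l + z*(20*l + 10) - 4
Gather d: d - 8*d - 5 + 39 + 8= 42 - 7*d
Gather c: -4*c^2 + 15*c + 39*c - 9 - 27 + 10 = -4*c^2 + 54*c - 26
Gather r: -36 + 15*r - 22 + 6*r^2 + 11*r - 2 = 6*r^2 + 26*r - 60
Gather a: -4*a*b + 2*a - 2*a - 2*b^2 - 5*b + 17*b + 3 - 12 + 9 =-4*a*b - 2*b^2 + 12*b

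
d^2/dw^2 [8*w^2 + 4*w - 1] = 16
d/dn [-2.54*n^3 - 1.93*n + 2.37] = -7.62*n^2 - 1.93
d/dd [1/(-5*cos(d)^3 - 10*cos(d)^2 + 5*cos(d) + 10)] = (-3*cos(d)^2 - 4*cos(d) + 1)/(5*(cos(d) + 2)^2*sin(d)^3)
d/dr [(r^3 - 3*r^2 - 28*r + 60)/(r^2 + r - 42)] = (r^2 + 14*r + 31)/(r^2 + 14*r + 49)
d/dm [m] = 1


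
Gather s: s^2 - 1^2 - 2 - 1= s^2 - 4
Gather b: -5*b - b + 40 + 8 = 48 - 6*b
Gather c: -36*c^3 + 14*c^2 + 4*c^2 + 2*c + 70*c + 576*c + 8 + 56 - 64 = -36*c^3 + 18*c^2 + 648*c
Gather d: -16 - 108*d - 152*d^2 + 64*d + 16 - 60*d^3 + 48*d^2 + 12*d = -60*d^3 - 104*d^2 - 32*d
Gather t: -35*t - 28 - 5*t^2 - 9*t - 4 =-5*t^2 - 44*t - 32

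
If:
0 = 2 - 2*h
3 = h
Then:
No Solution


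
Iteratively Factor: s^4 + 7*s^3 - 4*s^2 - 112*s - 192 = (s + 3)*(s^3 + 4*s^2 - 16*s - 64) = (s + 3)*(s + 4)*(s^2 - 16) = (s + 3)*(s + 4)^2*(s - 4)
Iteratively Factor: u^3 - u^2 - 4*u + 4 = (u + 2)*(u^2 - 3*u + 2) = (u - 2)*(u + 2)*(u - 1)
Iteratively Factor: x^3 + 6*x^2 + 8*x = (x + 4)*(x^2 + 2*x) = x*(x + 4)*(x + 2)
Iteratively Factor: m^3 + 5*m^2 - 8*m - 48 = (m - 3)*(m^2 + 8*m + 16) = (m - 3)*(m + 4)*(m + 4)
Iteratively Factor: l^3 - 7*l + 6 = (l + 3)*(l^2 - 3*l + 2) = (l - 1)*(l + 3)*(l - 2)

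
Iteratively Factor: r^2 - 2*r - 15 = (r + 3)*(r - 5)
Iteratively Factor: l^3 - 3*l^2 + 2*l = (l)*(l^2 - 3*l + 2) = l*(l - 2)*(l - 1)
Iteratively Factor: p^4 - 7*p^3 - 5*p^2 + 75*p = (p + 3)*(p^3 - 10*p^2 + 25*p) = (p - 5)*(p + 3)*(p^2 - 5*p) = (p - 5)^2*(p + 3)*(p)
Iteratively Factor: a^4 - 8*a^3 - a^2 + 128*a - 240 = (a - 5)*(a^3 - 3*a^2 - 16*a + 48) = (a - 5)*(a - 3)*(a^2 - 16) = (a - 5)*(a - 3)*(a + 4)*(a - 4)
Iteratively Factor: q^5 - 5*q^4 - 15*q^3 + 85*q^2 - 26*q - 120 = (q + 1)*(q^4 - 6*q^3 - 9*q^2 + 94*q - 120) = (q - 3)*(q + 1)*(q^3 - 3*q^2 - 18*q + 40) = (q - 3)*(q + 1)*(q + 4)*(q^2 - 7*q + 10) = (q - 5)*(q - 3)*(q + 1)*(q + 4)*(q - 2)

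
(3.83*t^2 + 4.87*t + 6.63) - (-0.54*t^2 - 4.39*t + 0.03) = 4.37*t^2 + 9.26*t + 6.6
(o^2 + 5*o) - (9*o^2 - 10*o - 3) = -8*o^2 + 15*o + 3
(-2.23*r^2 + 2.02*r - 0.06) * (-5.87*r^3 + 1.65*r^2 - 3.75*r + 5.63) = 13.0901*r^5 - 15.5369*r^4 + 12.0477*r^3 - 20.2289*r^2 + 11.5976*r - 0.3378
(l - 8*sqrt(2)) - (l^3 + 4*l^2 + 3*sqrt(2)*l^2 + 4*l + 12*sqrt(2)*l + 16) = -l^3 - 3*sqrt(2)*l^2 - 4*l^2 - 12*sqrt(2)*l - 3*l - 16 - 8*sqrt(2)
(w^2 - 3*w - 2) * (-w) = -w^3 + 3*w^2 + 2*w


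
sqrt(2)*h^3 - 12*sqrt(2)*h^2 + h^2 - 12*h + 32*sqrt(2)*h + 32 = (h - 8)*(h - 4)*(sqrt(2)*h + 1)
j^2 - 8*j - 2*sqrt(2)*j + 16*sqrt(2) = (j - 8)*(j - 2*sqrt(2))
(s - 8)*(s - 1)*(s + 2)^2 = s^4 - 5*s^3 - 24*s^2 - 4*s + 32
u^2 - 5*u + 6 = (u - 3)*(u - 2)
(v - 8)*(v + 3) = v^2 - 5*v - 24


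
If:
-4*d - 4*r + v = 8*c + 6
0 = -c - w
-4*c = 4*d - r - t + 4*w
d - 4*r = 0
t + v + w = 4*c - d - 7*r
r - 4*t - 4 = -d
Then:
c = -146/165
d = -16/55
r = -4/55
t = -12/11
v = -38/15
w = 146/165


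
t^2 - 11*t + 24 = (t - 8)*(t - 3)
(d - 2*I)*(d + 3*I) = d^2 + I*d + 6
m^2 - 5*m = m*(m - 5)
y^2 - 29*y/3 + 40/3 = (y - 8)*(y - 5/3)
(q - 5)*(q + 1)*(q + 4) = q^3 - 21*q - 20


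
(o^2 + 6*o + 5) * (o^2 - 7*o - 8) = o^4 - o^3 - 45*o^2 - 83*o - 40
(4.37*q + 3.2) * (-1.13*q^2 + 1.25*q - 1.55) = -4.9381*q^3 + 1.8465*q^2 - 2.7735*q - 4.96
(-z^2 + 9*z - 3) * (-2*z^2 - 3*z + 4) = 2*z^4 - 15*z^3 - 25*z^2 + 45*z - 12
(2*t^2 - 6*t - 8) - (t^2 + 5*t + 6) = t^2 - 11*t - 14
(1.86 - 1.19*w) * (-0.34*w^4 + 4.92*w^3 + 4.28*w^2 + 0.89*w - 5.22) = 0.4046*w^5 - 6.4872*w^4 + 4.058*w^3 + 6.9017*w^2 + 7.8672*w - 9.7092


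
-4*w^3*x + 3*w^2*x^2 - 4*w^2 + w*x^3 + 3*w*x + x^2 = (-w + x)*(4*w + x)*(w*x + 1)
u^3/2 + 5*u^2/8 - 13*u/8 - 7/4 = (u/2 + 1/2)*(u - 7/4)*(u + 2)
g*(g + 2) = g^2 + 2*g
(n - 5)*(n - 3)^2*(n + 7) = n^4 - 4*n^3 - 38*n^2 + 228*n - 315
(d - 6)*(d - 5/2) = d^2 - 17*d/2 + 15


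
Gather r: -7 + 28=21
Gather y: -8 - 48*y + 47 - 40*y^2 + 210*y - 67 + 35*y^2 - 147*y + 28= -5*y^2 + 15*y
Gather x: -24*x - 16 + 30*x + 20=6*x + 4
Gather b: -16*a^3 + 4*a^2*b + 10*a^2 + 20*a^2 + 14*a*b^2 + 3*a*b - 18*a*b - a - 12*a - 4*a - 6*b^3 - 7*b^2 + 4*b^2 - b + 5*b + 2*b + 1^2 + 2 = -16*a^3 + 30*a^2 - 17*a - 6*b^3 + b^2*(14*a - 3) + b*(4*a^2 - 15*a + 6) + 3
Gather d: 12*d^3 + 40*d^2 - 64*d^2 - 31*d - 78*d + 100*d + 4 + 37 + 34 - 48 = 12*d^3 - 24*d^2 - 9*d + 27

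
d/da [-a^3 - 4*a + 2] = -3*a^2 - 4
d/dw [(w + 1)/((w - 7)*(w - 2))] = (-w^2 - 2*w + 23)/(w^4 - 18*w^3 + 109*w^2 - 252*w + 196)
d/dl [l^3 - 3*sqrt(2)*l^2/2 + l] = 3*l^2 - 3*sqrt(2)*l + 1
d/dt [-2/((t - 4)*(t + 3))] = 2*(2*t - 1)/((t - 4)^2*(t + 3)^2)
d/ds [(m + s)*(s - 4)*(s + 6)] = 2*m*s + 2*m + 3*s^2 + 4*s - 24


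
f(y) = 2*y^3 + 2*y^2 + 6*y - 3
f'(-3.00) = 48.00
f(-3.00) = -57.00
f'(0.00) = 6.00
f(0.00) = -3.00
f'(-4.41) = 105.05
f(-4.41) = -162.10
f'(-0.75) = 6.38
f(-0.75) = -7.22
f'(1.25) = 20.38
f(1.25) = 11.53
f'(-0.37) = 5.34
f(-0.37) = -5.05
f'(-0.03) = 5.89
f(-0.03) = -3.18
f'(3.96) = 115.93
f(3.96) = 176.32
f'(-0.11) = 5.63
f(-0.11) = -3.64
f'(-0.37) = 5.34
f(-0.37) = -5.05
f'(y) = 6*y^2 + 4*y + 6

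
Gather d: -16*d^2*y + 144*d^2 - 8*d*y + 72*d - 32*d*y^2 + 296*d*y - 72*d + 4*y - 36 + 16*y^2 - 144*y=d^2*(144 - 16*y) + d*(-32*y^2 + 288*y) + 16*y^2 - 140*y - 36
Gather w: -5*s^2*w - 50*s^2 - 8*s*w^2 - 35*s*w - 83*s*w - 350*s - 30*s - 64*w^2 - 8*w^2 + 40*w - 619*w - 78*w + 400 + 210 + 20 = -50*s^2 - 380*s + w^2*(-8*s - 72) + w*(-5*s^2 - 118*s - 657) + 630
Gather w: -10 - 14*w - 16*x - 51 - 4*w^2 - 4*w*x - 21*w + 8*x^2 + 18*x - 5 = -4*w^2 + w*(-4*x - 35) + 8*x^2 + 2*x - 66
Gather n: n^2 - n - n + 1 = n^2 - 2*n + 1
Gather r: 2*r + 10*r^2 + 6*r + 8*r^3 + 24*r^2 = 8*r^3 + 34*r^2 + 8*r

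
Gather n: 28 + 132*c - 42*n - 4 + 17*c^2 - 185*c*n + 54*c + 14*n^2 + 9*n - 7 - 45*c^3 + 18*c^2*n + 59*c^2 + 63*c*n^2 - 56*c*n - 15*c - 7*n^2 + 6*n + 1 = -45*c^3 + 76*c^2 + 171*c + n^2*(63*c + 7) + n*(18*c^2 - 241*c - 27) + 18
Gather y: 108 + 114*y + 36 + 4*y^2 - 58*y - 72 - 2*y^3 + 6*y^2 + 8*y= -2*y^3 + 10*y^2 + 64*y + 72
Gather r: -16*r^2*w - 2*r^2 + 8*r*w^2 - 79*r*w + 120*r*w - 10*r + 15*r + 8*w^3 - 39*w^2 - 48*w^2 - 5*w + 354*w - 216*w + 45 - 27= r^2*(-16*w - 2) + r*(8*w^2 + 41*w + 5) + 8*w^3 - 87*w^2 + 133*w + 18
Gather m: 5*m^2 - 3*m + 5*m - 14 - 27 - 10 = 5*m^2 + 2*m - 51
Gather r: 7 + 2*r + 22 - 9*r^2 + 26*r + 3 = -9*r^2 + 28*r + 32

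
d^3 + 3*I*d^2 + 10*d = d*(d - 2*I)*(d + 5*I)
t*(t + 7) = t^2 + 7*t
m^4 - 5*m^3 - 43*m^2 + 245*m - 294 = (m - 7)*(m - 3)*(m - 2)*(m + 7)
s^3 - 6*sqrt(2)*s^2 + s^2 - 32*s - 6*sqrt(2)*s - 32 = (s + 1)*(s - 8*sqrt(2))*(s + 2*sqrt(2))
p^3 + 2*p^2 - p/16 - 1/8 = (p - 1/4)*(p + 1/4)*(p + 2)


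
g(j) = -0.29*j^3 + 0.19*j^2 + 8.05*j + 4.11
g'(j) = -0.87*j^2 + 0.38*j + 8.05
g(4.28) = 19.31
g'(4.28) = -6.26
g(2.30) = 20.10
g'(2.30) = 4.32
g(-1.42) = -6.11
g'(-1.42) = 5.76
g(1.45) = 15.30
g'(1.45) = 6.77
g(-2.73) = -10.55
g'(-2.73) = 0.53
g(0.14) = 5.24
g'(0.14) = 8.09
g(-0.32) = 1.56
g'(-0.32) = 7.84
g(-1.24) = -5.03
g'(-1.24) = 6.24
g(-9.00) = 158.46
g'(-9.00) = -65.84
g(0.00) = 4.11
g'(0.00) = 8.05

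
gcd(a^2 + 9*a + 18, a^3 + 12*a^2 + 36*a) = a + 6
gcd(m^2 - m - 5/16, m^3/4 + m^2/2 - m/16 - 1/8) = 1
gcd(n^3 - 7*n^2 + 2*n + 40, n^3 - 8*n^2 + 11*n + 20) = n^2 - 9*n + 20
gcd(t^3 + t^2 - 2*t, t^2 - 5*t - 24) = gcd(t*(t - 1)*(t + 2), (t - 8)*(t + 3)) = 1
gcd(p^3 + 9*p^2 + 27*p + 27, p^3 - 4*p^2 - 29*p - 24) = p + 3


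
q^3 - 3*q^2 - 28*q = q*(q - 7)*(q + 4)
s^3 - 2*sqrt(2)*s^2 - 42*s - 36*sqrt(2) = (s - 6*sqrt(2))*(s + sqrt(2))*(s + 3*sqrt(2))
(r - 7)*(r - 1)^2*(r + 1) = r^4 - 8*r^3 + 6*r^2 + 8*r - 7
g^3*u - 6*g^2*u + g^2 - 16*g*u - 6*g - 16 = (g - 8)*(g + 2)*(g*u + 1)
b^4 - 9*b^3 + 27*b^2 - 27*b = b*(b - 3)^3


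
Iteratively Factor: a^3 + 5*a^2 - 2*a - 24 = (a - 2)*(a^2 + 7*a + 12) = (a - 2)*(a + 4)*(a + 3)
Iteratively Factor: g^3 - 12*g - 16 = (g + 2)*(g^2 - 2*g - 8) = (g - 4)*(g + 2)*(g + 2)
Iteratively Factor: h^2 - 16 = (h - 4)*(h + 4)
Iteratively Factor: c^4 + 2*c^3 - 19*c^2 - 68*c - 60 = (c - 5)*(c^3 + 7*c^2 + 16*c + 12) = (c - 5)*(c + 2)*(c^2 + 5*c + 6) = (c - 5)*(c + 2)^2*(c + 3)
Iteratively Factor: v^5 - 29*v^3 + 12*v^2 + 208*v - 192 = (v - 3)*(v^4 + 3*v^3 - 20*v^2 - 48*v + 64) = (v - 3)*(v - 1)*(v^3 + 4*v^2 - 16*v - 64) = (v - 4)*(v - 3)*(v - 1)*(v^2 + 8*v + 16) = (v - 4)*(v - 3)*(v - 1)*(v + 4)*(v + 4)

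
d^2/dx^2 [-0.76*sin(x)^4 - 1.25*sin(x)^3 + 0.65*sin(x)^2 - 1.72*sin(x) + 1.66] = 12.16*sin(x)^4 + 11.25*sin(x)^3 - 11.72*sin(x)^2 - 5.78*sin(x) + 1.3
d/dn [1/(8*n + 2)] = -2/(4*n + 1)^2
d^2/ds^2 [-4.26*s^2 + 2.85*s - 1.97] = -8.52000000000000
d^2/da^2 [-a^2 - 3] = -2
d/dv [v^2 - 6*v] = 2*v - 6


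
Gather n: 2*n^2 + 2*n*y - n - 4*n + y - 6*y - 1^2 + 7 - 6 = 2*n^2 + n*(2*y - 5) - 5*y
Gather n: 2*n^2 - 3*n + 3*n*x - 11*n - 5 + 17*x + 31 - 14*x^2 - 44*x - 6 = 2*n^2 + n*(3*x - 14) - 14*x^2 - 27*x + 20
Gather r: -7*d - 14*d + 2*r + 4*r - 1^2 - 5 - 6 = -21*d + 6*r - 12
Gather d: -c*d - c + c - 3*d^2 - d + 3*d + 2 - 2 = -3*d^2 + d*(2 - c)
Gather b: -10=-10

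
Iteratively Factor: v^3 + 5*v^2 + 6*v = (v)*(v^2 + 5*v + 6) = v*(v + 2)*(v + 3)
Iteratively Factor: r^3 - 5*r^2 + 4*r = (r - 1)*(r^2 - 4*r) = (r - 4)*(r - 1)*(r)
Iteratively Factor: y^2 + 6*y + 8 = (y + 4)*(y + 2)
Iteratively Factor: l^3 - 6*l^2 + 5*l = (l - 5)*(l^2 - l) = (l - 5)*(l - 1)*(l)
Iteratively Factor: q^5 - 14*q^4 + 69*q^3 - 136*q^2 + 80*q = (q - 4)*(q^4 - 10*q^3 + 29*q^2 - 20*q) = (q - 4)^2*(q^3 - 6*q^2 + 5*q) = (q - 5)*(q - 4)^2*(q^2 - q) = (q - 5)*(q - 4)^2*(q - 1)*(q)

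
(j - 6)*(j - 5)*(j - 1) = j^3 - 12*j^2 + 41*j - 30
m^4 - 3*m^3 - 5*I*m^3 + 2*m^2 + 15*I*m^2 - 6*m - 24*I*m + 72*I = (m - 3)*(m - 4*I)*(m - 3*I)*(m + 2*I)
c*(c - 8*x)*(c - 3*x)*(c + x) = c^4 - 10*c^3*x + 13*c^2*x^2 + 24*c*x^3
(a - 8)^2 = a^2 - 16*a + 64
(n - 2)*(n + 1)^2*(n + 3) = n^4 + 3*n^3 - 3*n^2 - 11*n - 6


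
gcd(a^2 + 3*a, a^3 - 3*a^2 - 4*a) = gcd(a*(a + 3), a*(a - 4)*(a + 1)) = a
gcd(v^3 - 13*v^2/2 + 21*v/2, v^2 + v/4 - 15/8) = 1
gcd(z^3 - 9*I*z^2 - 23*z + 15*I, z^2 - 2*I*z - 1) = z - I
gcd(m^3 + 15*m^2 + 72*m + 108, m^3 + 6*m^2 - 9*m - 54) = m^2 + 9*m + 18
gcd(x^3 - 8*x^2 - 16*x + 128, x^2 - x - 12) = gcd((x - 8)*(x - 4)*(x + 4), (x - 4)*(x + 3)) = x - 4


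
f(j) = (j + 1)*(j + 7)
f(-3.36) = -8.59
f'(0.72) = 9.44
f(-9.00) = 16.00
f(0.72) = 13.28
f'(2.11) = 12.22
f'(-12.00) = -16.00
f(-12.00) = 55.00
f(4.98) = 71.64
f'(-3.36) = 1.28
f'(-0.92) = 6.16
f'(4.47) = 16.94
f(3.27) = 43.85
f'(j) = 2*j + 8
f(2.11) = 28.33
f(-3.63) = -8.86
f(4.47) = 62.74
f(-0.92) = 0.49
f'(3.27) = 14.54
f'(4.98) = 17.96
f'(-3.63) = 0.74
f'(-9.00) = -10.00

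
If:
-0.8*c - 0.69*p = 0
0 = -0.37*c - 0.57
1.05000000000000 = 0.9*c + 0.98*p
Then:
No Solution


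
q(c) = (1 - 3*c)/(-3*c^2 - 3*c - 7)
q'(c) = (1 - 3*c)*(6*c + 3)/(-3*c^2 - 3*c - 7)^2 - 3/(-3*c^2 - 3*c - 7) = 3*(-3*c^2 + 2*c + 8)/(9*c^4 + 18*c^3 + 51*c^2 + 42*c + 49)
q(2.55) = 0.19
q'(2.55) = -0.02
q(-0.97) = -0.57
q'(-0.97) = 0.20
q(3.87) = 0.17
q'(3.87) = -0.02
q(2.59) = 0.19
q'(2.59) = -0.02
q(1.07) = 0.16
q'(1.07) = 0.11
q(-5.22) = -0.23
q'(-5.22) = -0.05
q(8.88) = 0.09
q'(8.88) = -0.01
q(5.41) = 0.14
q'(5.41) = -0.02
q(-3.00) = -0.40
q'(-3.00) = -0.12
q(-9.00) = -0.13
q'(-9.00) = -0.02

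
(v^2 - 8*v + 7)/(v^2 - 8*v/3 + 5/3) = 3*(v - 7)/(3*v - 5)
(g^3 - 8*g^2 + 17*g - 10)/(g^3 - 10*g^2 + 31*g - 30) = (g - 1)/(g - 3)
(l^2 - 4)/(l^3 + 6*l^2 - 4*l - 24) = 1/(l + 6)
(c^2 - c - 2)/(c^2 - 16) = (c^2 - c - 2)/(c^2 - 16)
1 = 1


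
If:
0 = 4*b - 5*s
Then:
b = 5*s/4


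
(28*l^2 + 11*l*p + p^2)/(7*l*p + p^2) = (4*l + p)/p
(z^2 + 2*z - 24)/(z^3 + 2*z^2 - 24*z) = 1/z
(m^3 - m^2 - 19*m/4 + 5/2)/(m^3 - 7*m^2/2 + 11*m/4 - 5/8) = 2*(m + 2)/(2*m - 1)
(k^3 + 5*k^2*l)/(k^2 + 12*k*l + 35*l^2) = k^2/(k + 7*l)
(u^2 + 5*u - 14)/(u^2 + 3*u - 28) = (u - 2)/(u - 4)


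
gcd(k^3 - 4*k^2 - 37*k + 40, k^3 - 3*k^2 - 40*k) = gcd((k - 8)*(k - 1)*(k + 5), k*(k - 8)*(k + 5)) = k^2 - 3*k - 40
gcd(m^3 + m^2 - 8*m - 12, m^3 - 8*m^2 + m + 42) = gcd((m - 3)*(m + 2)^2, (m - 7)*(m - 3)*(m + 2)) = m^2 - m - 6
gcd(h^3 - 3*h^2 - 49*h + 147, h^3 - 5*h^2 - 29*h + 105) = h^2 - 10*h + 21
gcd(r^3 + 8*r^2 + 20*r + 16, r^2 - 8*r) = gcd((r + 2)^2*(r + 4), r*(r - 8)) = 1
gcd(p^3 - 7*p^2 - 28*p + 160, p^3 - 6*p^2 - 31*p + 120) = p^2 - 3*p - 40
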